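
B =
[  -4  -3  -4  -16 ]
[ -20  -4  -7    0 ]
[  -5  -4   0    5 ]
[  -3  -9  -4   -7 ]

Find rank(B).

Row reduce to echelon form.
R2 ← R2 − (5)·R1: [0, 11, 13, 80]
R3 ← R3 − (5/4)·R1: [0, -1/4, 5, 25]
R4 ← R4 − (3/4)·R1: [0, -27/4, -1, 5]
R3 ← R3 + (1/44)·R2: [0, 0, 233/44, 295/11]
R4 ← R4 + (27/44)·R2: [0, 0, 307/44, 595/11]
R4 ← R4 − (307/233)·R3: [0, 0, 0, 4370/233]
Echelon form has 4 nonzero rows, so rank(B) = 4.

4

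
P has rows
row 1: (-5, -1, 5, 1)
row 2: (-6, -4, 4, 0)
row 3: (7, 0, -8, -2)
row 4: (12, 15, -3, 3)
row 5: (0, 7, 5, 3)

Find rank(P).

2

Row reduce to echelon form.
R2 ← R2 − (6/5)·R1: [0, -14/5, -2, -6/5]
R3 ← R3 + (7/5)·R1: [0, -7/5, -1, -3/5]
R4 ← R4 + (12/5)·R1: [0, 63/5, 9, 27/5]
R3 ← R3 − (1/2)·R2: [0, 0, 0, 0]
R4 ← R4 + (9/2)·R2: [0, 0, 0, 0]
R5 ← R5 + (5/2)·R2: [0, 0, 0, 0]
Echelon form has 2 nonzero rows, so rank(P) = 2.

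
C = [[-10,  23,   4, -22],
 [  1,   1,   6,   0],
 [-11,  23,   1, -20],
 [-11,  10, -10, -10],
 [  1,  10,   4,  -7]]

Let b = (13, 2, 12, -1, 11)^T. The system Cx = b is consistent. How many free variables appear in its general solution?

0

Row reduce the augmented matrix [C | b].
R2 ← R2 + (1/10)·R1: [0, 33/10, 32/5, -11/5, 33/10]
R3 ← R3 − (11/10)·R1: [0, -23/10, -17/5, 21/5, -23/10]
R4 ← R4 − (11/10)·R1: [0, -153/10, -72/5, 71/5, -153/10]
R5 ← R5 + (1/10)·R1: [0, 123/10, 22/5, -46/5, 123/10]
R3 ← R3 + (23/33)·R2: [0, 0, 35/33, 8/3, 0]
R4 ← R4 + (51/11)·R2: [0, 0, 168/11, 4, 0]
R5 ← R5 − (41/11)·R2: [0, 0, -214/11, -1, 0]
R4 ← R4 − (72/5)·R3: [0, 0, 0, -172/5, 0]
R5 ← R5 + (642/35)·R3: [0, 0, 0, 1677/35, 0]
R5 ← R5 + (39/28)·R4: [0, 0, 0, 0, 0]
The echelon form has 4 nonzero rows, and every pivot lies in the first 4 columns, so rank(C) = rank([C|b]) = 4.
The system is consistent.
Free variables = (unknowns) − (rank) = 4 − 4 = 0.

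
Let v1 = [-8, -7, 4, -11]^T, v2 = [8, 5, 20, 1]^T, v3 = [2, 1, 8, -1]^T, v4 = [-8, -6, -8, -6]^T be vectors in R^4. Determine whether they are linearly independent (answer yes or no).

no

Form the matrix with these vectors as rows and row reduce.
R2 ← R2 + R1: [0, -2, 24, -10]
R3 ← R3 + (1/4)·R1: [0, -3/4, 9, -15/4]
R4 ← R4 − R1: [0, 1, -12, 5]
R3 ← R3 − (3/8)·R2: [0, 0, 0, 0]
R4 ← R4 + (1/2)·R2: [0, 0, 0, 0]
2 nonzero rows, so the 4 vectors span a space of dimension 2.
Since 2 < 4, the vectors are linearly dependent.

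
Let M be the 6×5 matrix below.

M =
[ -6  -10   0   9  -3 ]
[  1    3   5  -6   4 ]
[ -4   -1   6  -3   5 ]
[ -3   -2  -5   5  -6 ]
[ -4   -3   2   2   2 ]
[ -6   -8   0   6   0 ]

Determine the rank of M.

Row reduce to echelon form.
R2 ← R2 + (1/6)·R1: [0, 4/3, 5, -9/2, 7/2]
R3 ← R3 − (2/3)·R1: [0, 17/3, 6, -9, 7]
R4 ← R4 − (1/2)·R1: [0, 3, -5, 1/2, -9/2]
R5 ← R5 − (2/3)·R1: [0, 11/3, 2, -4, 4]
R6 ← R6 − R1: [0, 2, 0, -3, 3]
R3 ← R3 − (17/4)·R2: [0, 0, -61/4, 81/8, -63/8]
R4 ← R4 − (9/4)·R2: [0, 0, -65/4, 85/8, -99/8]
R5 ← R5 − (11/4)·R2: [0, 0, -47/4, 67/8, -45/8]
R6 ← R6 − (3/2)·R2: [0, 0, -15/2, 15/4, -9/4]
R4 ← R4 − (65/61)·R3: [0, 0, 0, -10/61, -243/61]
R5 ← R5 − (47/61)·R3: [0, 0, 0, 35/61, 27/61]
R6 ← R6 − (30/61)·R3: [0, 0, 0, -75/61, 99/61]
R5 ← R5 + (7/2)·R4: [0, 0, 0, 0, -27/2]
R6 ← R6 − (15/2)·R4: [0, 0, 0, 0, 63/2]
R6 ← R6 + (7/3)·R5: [0, 0, 0, 0, 0]
Echelon form has 5 nonzero rows, so rank(M) = 5.

5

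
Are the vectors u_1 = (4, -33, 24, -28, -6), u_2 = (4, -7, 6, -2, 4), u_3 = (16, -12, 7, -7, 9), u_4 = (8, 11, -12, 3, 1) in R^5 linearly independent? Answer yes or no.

Form the matrix with these vectors as rows and row reduce.
R2 ← R2 − R1: [0, 26, -18, 26, 10]
R3 ← R3 − (4)·R1: [0, 120, -89, 105, 33]
R4 ← R4 − (2)·R1: [0, 77, -60, 59, 13]
R3 ← R3 − (60/13)·R2: [0, 0, -77/13, -15, -171/13]
R4 ← R4 − (77/26)·R2: [0, 0, -87/13, -18, -216/13]
R4 ← R4 − (87/77)·R3: [0, 0, 0, -81/77, -135/77]
4 nonzero rows, so the 4 vectors span a space of dimension 4.
Since 4 = 4, the vectors are linearly independent.

yes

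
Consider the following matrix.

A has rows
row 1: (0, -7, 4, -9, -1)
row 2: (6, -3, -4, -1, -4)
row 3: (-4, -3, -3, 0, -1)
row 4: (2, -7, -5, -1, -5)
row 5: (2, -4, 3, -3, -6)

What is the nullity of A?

0

Row reduce to echelon form.
Swap R1 ↔ R2
R3 ← R3 + (2/3)·R1: [0, -5, -17/3, -2/3, -11/3]
R4 ← R4 − (1/3)·R1: [0, -6, -11/3, -2/3, -11/3]
R5 ← R5 − (1/3)·R1: [0, -3, 13/3, -8/3, -14/3]
R3 ← R3 − (5/7)·R2: [0, 0, -179/21, 121/21, -62/21]
R4 ← R4 − (6/7)·R2: [0, 0, -149/21, 148/21, -59/21]
R5 ← R5 − (3/7)·R2: [0, 0, 55/21, 25/21, -89/21]
R4 ← R4 − (149/179)·R3: [0, 0, 0, 403/179, -63/179]
R5 ← R5 + (55/179)·R3: [0, 0, 0, 530/179, -921/179]
R5 ← R5 − (530/403)·R4: [0, 0, 0, 0, -1887/403]
5 nonzero rows, so rank(A) = 5.
A has 5 columns; by rank–nullity, nullity = 5 − 5 = 0.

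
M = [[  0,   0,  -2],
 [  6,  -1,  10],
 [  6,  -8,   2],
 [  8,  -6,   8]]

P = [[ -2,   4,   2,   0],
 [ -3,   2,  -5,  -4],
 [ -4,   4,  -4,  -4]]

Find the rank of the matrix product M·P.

2

First compute MP:
[[  8,  -8,   8,   8],
 [-49,  62, -23, -36],
 [  4,  16,  44,  24],
 [-30,  52,  14,  -8]]
Now row reduce the product.
R2 ← R2 + (49/8)·R1: [0, 13, 26, 13]
R3 ← R3 − (1/2)·R1: [0, 20, 40, 20]
R4 ← R4 + (15/4)·R1: [0, 22, 44, 22]
R3 ← R3 − (20/13)·R2: [0, 0, 0, 0]
R4 ← R4 − (22/13)·R2: [0, 0, 0, 0]
2 nonzero rows, so rank(MP) = 2.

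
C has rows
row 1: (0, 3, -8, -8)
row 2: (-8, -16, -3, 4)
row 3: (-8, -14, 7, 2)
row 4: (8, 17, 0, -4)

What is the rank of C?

Row reduce to echelon form.
Swap R1 ↔ R2
R3 ← R3 − R1: [0, 2, 10, -2]
R4 ← R4 + R1: [0, 1, -3, 0]
R3 ← R3 − (2/3)·R2: [0, 0, 46/3, 10/3]
R4 ← R4 − (1/3)·R2: [0, 0, -1/3, 8/3]
R4 ← R4 + (1/46)·R3: [0, 0, 0, 63/23]
Echelon form has 4 nonzero rows, so rank(C) = 4.

4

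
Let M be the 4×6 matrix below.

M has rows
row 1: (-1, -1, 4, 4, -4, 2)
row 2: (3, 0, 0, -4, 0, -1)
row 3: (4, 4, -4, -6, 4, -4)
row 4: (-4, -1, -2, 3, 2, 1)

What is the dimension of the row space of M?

Row reduce to echelon form.
R2 ← R2 + (3)·R1: [0, -3, 12, 8, -12, 5]
R3 ← R3 + (4)·R1: [0, 0, 12, 10, -12, 4]
R4 ← R4 − (4)·R1: [0, 3, -18, -13, 18, -7]
R4 ← R4 + R2: [0, 0, -6, -5, 6, -2]
R4 ← R4 + (1/2)·R3: [0, 0, 0, 0, 0, 0]
Echelon form has 3 nonzero rows, so rank(M) = 3.
The row space has dimension equal to the rank: 3.

3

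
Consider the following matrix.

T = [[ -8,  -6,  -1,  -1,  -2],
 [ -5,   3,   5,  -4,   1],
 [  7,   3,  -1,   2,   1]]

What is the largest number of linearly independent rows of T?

Row reduce to echelon form.
R2 ← R2 − (5/8)·R1: [0, 27/4, 45/8, -27/8, 9/4]
R3 ← R3 + (7/8)·R1: [0, -9/4, -15/8, 9/8, -3/4]
R3 ← R3 + (1/3)·R2: [0, 0, 0, 0, 0]
Echelon form has 2 nonzero rows, so rank(T) = 2.
The rank gives the maximum number of linearly independent rows: 2.

2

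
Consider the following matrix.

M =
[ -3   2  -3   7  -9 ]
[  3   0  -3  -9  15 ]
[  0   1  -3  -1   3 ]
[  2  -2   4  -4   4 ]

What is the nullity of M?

Row reduce to echelon form.
R2 ← R2 + R1: [0, 2, -6, -2, 6]
R4 ← R4 + (2/3)·R1: [0, -2/3, 2, 2/3, -2]
R3 ← R3 − (1/2)·R2: [0, 0, 0, 0, 0]
R4 ← R4 + (1/3)·R2: [0, 0, 0, 0, 0]
2 nonzero rows, so rank(M) = 2.
M has 5 columns; by rank–nullity, nullity = 5 − 2 = 3.

3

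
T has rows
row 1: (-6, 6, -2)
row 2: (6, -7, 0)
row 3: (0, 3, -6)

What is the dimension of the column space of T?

Row reduce to echelon form.
R2 ← R2 + R1: [0, -1, -2]
R3 ← R3 + (3)·R2: [0, 0, -12]
Echelon form has 3 nonzero rows, so rank(T) = 3.
The column space has dimension equal to the rank: 3.

3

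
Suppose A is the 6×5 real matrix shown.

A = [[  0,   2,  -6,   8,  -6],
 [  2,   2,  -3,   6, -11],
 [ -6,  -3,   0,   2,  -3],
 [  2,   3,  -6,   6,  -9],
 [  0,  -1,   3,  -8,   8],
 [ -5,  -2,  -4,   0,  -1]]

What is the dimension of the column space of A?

5

Row reduce to echelon form.
Swap R1 ↔ R2
R3 ← R3 + (3)·R1: [0, 3, -9, 20, -36]
R4 ← R4 − R1: [0, 1, -3, 0, 2]
R6 ← R6 + (5/2)·R1: [0, 3, -23/2, 15, -57/2]
R3 ← R3 − (3/2)·R2: [0, 0, 0, 8, -27]
R4 ← R4 − (1/2)·R2: [0, 0, 0, -4, 5]
R5 ← R5 + (1/2)·R2: [0, 0, 0, -4, 5]
R6 ← R6 − (3/2)·R2: [0, 0, -5/2, 3, -39/2]
Swap R3 ↔ R6
R5 ← R5 − R4: [0, 0, 0, 0, 0]
R6 ← R6 + (2)·R4: [0, 0, 0, 0, -17]
Swap R5 ↔ R6
Echelon form has 5 nonzero rows, so rank(A) = 5.
The column space has dimension equal to the rank: 5.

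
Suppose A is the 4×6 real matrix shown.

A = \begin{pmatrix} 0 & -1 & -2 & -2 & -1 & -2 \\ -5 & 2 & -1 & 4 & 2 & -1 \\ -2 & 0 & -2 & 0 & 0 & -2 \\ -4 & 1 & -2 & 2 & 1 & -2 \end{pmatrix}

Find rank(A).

Row reduce to echelon form.
Swap R1 ↔ R2
R3 ← R3 − (2/5)·R1: [0, -4/5, -8/5, -8/5, -4/5, -8/5]
R4 ← R4 − (4/5)·R1: [0, -3/5, -6/5, -6/5, -3/5, -6/5]
R3 ← R3 − (4/5)·R2: [0, 0, 0, 0, 0, 0]
R4 ← R4 − (3/5)·R2: [0, 0, 0, 0, 0, 0]
Echelon form has 2 nonzero rows, so rank(A) = 2.

2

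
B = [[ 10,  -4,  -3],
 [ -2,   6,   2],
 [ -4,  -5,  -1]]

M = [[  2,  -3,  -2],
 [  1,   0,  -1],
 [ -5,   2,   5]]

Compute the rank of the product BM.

2

First compute BM:
[[ 31, -36, -31],
 [ -8,  10,   8],
 [ -8,  10,   8]]
Now row reduce the product.
R2 ← R2 + (8/31)·R1: [0, 22/31, 0]
R3 ← R3 + (8/31)·R1: [0, 22/31, 0]
R3 ← R3 − R2: [0, 0, 0]
2 nonzero rows, so rank(BM) = 2.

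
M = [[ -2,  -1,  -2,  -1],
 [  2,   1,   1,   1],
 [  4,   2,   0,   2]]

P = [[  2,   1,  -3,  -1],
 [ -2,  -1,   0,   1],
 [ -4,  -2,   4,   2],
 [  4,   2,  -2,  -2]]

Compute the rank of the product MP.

2

First compute MP:
[[  2,   1,   0,  -1],
 [  2,   1,  -4,  -1],
 [ 12,   6, -16,  -6]]
Now row reduce the product.
R2 ← R2 − R1: [0, 0, -4, 0]
R3 ← R3 − (6)·R1: [0, 0, -16, 0]
R3 ← R3 − (4)·R2: [0, 0, 0, 0]
2 nonzero rows, so rank(MP) = 2.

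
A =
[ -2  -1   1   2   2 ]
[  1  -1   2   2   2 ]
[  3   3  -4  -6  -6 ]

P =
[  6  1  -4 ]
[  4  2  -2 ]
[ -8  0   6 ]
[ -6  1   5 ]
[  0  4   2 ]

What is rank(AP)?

2

First compute AP:
[[-36,   6,  30],
 [-26,   9,  24],
 [ 98, -21, -84]]
Now row reduce the product.
R2 ← R2 − (13/18)·R1: [0, 14/3, 7/3]
R3 ← R3 + (49/18)·R1: [0, -14/3, -7/3]
R3 ← R3 + R2: [0, 0, 0]
2 nonzero rows, so rank(AP) = 2.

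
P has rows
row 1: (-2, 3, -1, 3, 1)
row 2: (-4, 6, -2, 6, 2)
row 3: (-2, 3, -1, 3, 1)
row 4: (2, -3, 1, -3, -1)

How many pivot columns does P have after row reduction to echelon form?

Row reduce to echelon form.
R2 ← R2 − (2)·R1: [0, 0, 0, 0, 0]
R3 ← R3 − R1: [0, 0, 0, 0, 0]
R4 ← R4 + R1: [0, 0, 0, 0, 0]
Echelon form has 1 nonzero row, so rank(P) = 1.
Each nonzero row contributes one pivot column: 1 pivot columns.

1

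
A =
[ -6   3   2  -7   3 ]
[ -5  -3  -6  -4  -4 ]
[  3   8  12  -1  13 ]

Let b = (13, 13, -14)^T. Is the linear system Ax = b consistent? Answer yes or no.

yes

Row reduce the augmented matrix [A | b].
R2 ← R2 − (5/6)·R1: [0, -11/2, -23/3, 11/6, -13/2, 13/6]
R3 ← R3 + (1/2)·R1: [0, 19/2, 13, -9/2, 29/2, -15/2]
R3 ← R3 + (19/11)·R2: [0, 0, -8/33, -4/3, 36/11, -124/33]
The echelon form has 3 nonzero rows, and every pivot lies in the first 5 columns, so rank(A) = rank([A|b]) = 3.
The system is consistent.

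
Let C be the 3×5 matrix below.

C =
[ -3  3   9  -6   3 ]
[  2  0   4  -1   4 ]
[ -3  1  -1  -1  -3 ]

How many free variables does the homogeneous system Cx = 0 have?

3

Row reduce to echelon form.
R2 ← R2 + (2/3)·R1: [0, 2, 10, -5, 6]
R3 ← R3 − R1: [0, -2, -10, 5, -6]
R3 ← R3 + R2: [0, 0, 0, 0, 0]
2 nonzero rows, so rank(C) = 2.
C has 5 columns; by rank–nullity, nullity = 5 − 2 = 3.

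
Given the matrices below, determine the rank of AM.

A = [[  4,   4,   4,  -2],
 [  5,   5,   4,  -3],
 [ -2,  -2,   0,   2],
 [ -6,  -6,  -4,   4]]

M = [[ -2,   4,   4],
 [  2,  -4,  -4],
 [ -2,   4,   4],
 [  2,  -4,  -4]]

1

First compute AM:
[[-12,  24,  24],
 [-14,  28,  28],
 [  4,  -8,  -8],
 [ 16, -32, -32]]
Now row reduce the product.
R2 ← R2 − (7/6)·R1: [0, 0, 0]
R3 ← R3 + (1/3)·R1: [0, 0, 0]
R4 ← R4 + (4/3)·R1: [0, 0, 0]
1 nonzero row, so rank(AM) = 1.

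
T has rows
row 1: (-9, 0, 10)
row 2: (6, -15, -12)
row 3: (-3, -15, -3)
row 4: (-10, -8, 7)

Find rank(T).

Row reduce to echelon form.
R2 ← R2 + (2/3)·R1: [0, -15, -16/3]
R3 ← R3 − (1/3)·R1: [0, -15, -19/3]
R4 ← R4 − (10/9)·R1: [0, -8, -37/9]
R3 ← R3 − R2: [0, 0, -1]
R4 ← R4 − (8/15)·R2: [0, 0, -19/15]
R4 ← R4 − (19/15)·R3: [0, 0, 0]
Echelon form has 3 nonzero rows, so rank(T) = 3.

3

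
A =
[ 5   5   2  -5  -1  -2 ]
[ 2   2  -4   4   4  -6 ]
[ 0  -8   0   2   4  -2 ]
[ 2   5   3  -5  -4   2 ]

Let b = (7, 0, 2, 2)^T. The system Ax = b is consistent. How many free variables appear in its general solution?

Row reduce the augmented matrix [A | b].
R2 ← R2 − (2/5)·R1: [0, 0, -24/5, 6, 22/5, -26/5, -14/5]
R4 ← R4 − (2/5)·R1: [0, 3, 11/5, -3, -18/5, 14/5, -4/5]
Swap R2 ↔ R3
R4 ← R4 + (3/8)·R2: [0, 0, 11/5, -9/4, -21/10, 41/20, -1/20]
R4 ← R4 + (11/24)·R3: [0, 0, 0, 1/2, -1/12, -1/3, -4/3]
The echelon form has 4 nonzero rows, and every pivot lies in the first 6 columns, so rank(A) = rank([A|b]) = 4.
The system is consistent.
Free variables = (unknowns) − (rank) = 6 − 4 = 2.

2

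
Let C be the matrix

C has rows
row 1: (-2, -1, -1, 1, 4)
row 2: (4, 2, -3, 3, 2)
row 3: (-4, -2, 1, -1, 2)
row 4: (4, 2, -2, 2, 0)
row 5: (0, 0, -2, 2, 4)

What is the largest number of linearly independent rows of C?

Row reduce to echelon form.
R2 ← R2 + (2)·R1: [0, 0, -5, 5, 10]
R3 ← R3 − (2)·R1: [0, 0, 3, -3, -6]
R4 ← R4 + (2)·R1: [0, 0, -4, 4, 8]
R3 ← R3 + (3/5)·R2: [0, 0, 0, 0, 0]
R4 ← R4 − (4/5)·R2: [0, 0, 0, 0, 0]
R5 ← R5 − (2/5)·R2: [0, 0, 0, 0, 0]
Echelon form has 2 nonzero rows, so rank(C) = 2.
The rank gives the maximum number of linearly independent rows: 2.

2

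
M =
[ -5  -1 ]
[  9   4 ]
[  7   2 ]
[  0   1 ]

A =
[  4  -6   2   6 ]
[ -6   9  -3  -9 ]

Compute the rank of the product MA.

First compute MA:
[[-14,  21,  -7, -21],
 [ 12, -18,   6,  18],
 [ 16, -24,   8,  24],
 [ -6,   9,  -3,  -9]]
Now row reduce the product.
R2 ← R2 + (6/7)·R1: [0, 0, 0, 0]
R3 ← R3 + (8/7)·R1: [0, 0, 0, 0]
R4 ← R4 − (3/7)·R1: [0, 0, 0, 0]
1 nonzero row, so rank(MA) = 1.

1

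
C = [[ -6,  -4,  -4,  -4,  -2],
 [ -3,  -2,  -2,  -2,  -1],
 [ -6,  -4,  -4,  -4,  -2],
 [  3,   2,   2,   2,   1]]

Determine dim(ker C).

4

Row reduce to echelon form.
R2 ← R2 − (1/2)·R1: [0, 0, 0, 0, 0]
R3 ← R3 − R1: [0, 0, 0, 0, 0]
R4 ← R4 + (1/2)·R1: [0, 0, 0, 0, 0]
1 nonzero row, so rank(C) = 1.
C has 5 columns; by rank–nullity, nullity = 5 − 1 = 4.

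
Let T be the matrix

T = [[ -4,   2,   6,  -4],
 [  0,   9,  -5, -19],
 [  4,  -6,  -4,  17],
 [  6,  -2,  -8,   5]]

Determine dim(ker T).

0

Row reduce to echelon form.
R3 ← R3 + R1: [0, -4, 2, 13]
R4 ← R4 + (3/2)·R1: [0, 1, 1, -1]
R3 ← R3 + (4/9)·R2: [0, 0, -2/9, 41/9]
R4 ← R4 − (1/9)·R2: [0, 0, 14/9, 10/9]
R4 ← R4 + (7)·R3: [0, 0, 0, 33]
4 nonzero rows, so rank(T) = 4.
T has 4 columns; by rank–nullity, nullity = 4 − 4 = 0.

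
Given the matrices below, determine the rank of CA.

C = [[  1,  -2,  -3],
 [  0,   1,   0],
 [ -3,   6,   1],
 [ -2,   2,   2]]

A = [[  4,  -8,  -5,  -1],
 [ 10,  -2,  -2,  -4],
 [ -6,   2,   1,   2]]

First compute CA:
[[  2, -10,  -4,   1],
 [ 10,  -2,  -2,  -4],
 [ 42,  14,   4, -19],
 [  0,  16,   8,  -2]]
Now row reduce the product.
R2 ← R2 − (5)·R1: [0, 48, 18, -9]
R3 ← R3 − (21)·R1: [0, 224, 88, -40]
R3 ← R3 − (14/3)·R2: [0, 0, 4, 2]
R4 ← R4 − (1/3)·R2: [0, 0, 2, 1]
R4 ← R4 − (1/2)·R3: [0, 0, 0, 0]
3 nonzero rows, so rank(CA) = 3.

3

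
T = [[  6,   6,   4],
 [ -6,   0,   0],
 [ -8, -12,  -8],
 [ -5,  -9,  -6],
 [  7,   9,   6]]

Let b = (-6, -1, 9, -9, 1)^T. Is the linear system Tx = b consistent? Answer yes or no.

no

Row reduce the augmented matrix [T | b].
R2 ← R2 + R1: [0, 6, 4, -7]
R3 ← R3 + (4/3)·R1: [0, -4, -8/3, 1]
R4 ← R4 + (5/6)·R1: [0, -4, -8/3, -14]
R5 ← R5 − (7/6)·R1: [0, 2, 4/3, 8]
R3 ← R3 + (2/3)·R2: [0, 0, 0, -11/3]
R4 ← R4 + (2/3)·R2: [0, 0, 0, -56/3]
R5 ← R5 − (1/3)·R2: [0, 0, 0, 31/3]
R4 ← R4 − (56/11)·R3: [0, 0, 0, 0]
R5 ← R5 + (31/11)·R3: [0, 0, 0, 0]
The echelon form has 3 nonzero rows; the last pivot sits in the augmented column, so rank(T) = 2 but rank([T|b]) = 3.
Since the ranks differ, the system is inconsistent.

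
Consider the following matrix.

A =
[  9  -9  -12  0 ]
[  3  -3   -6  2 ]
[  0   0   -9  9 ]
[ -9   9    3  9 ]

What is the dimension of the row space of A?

Row reduce to echelon form.
R2 ← R2 − (1/3)·R1: [0, 0, -2, 2]
R4 ← R4 + R1: [0, 0, -9, 9]
R3 ← R3 − (9/2)·R2: [0, 0, 0, 0]
R4 ← R4 − (9/2)·R2: [0, 0, 0, 0]
Echelon form has 2 nonzero rows, so rank(A) = 2.
The row space has dimension equal to the rank: 2.

2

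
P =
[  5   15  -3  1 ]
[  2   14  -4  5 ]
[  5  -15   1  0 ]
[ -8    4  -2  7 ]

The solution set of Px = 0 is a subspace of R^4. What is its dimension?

1

Row reduce to echelon form.
R2 ← R2 − (2/5)·R1: [0, 8, -14/5, 23/5]
R3 ← R3 − R1: [0, -30, 4, -1]
R4 ← R4 + (8/5)·R1: [0, 28, -34/5, 43/5]
R3 ← R3 + (15/4)·R2: [0, 0, -13/2, 65/4]
R4 ← R4 − (7/2)·R2: [0, 0, 3, -15/2]
R4 ← R4 + (6/13)·R3: [0, 0, 0, 0]
3 nonzero rows, so rank(P) = 3.
P has 4 columns; by rank–nullity, nullity = 4 − 3 = 1.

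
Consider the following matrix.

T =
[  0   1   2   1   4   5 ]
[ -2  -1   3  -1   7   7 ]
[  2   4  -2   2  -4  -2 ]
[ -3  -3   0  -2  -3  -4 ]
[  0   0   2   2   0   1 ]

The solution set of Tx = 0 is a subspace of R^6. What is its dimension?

Row reduce to echelon form.
Swap R1 ↔ R2
R3 ← R3 + R1: [0, 3, 1, 1, 3, 5]
R4 ← R4 − (3/2)·R1: [0, -3/2, -9/2, -1/2, -27/2, -29/2]
R3 ← R3 − (3)·R2: [0, 0, -5, -2, -9, -10]
R4 ← R4 + (3/2)·R2: [0, 0, -3/2, 1, -15/2, -7]
R4 ← R4 − (3/10)·R3: [0, 0, 0, 8/5, -24/5, -4]
R5 ← R5 + (2/5)·R3: [0, 0, 0, 6/5, -18/5, -3]
R5 ← R5 − (3/4)·R4: [0, 0, 0, 0, 0, 0]
4 nonzero rows, so rank(T) = 4.
T has 6 columns; by rank–nullity, nullity = 6 − 4 = 2.

2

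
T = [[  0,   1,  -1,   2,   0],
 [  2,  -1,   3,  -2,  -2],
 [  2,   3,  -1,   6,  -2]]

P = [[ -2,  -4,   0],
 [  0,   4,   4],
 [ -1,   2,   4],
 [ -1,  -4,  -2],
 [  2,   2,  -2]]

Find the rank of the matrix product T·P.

2

First compute TP:
[[ -1,  -6,  -4],
 [ -9,  -2,  16],
 [-13, -26,   0]]
Now row reduce the product.
R2 ← R2 − (9)·R1: [0, 52, 52]
R3 ← R3 − (13)·R1: [0, 52, 52]
R3 ← R3 − R2: [0, 0, 0]
2 nonzero rows, so rank(TP) = 2.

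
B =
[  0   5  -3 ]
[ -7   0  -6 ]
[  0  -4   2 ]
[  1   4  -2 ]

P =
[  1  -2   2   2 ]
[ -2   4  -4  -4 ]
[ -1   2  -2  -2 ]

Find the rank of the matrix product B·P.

1

First compute BP:
[[ -7,  14, -14, -14],
 [ -1,   2,  -2,  -2],
 [  6, -12,  12,  12],
 [ -5,  10, -10, -10]]
Now row reduce the product.
R2 ← R2 − (1/7)·R1: [0, 0, 0, 0]
R3 ← R3 + (6/7)·R1: [0, 0, 0, 0]
R4 ← R4 − (5/7)·R1: [0, 0, 0, 0]
1 nonzero row, so rank(BP) = 1.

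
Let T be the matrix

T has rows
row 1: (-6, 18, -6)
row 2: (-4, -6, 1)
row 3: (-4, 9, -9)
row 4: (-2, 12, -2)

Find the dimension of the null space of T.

Row reduce to echelon form.
R2 ← R2 − (2/3)·R1: [0, -18, 5]
R3 ← R3 − (2/3)·R1: [0, -3, -5]
R4 ← R4 − (1/3)·R1: [0, 6, 0]
R3 ← R3 − (1/6)·R2: [0, 0, -35/6]
R4 ← R4 + (1/3)·R2: [0, 0, 5/3]
R4 ← R4 + (2/7)·R3: [0, 0, 0]
3 nonzero rows, so rank(T) = 3.
T has 3 columns; by rank–nullity, nullity = 3 − 3 = 0.

0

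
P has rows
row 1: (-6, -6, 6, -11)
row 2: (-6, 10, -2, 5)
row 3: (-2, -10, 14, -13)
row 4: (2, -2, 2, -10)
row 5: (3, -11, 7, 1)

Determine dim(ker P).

0

Row reduce to echelon form.
R2 ← R2 − R1: [0, 16, -8, 16]
R3 ← R3 − (1/3)·R1: [0, -8, 12, -28/3]
R4 ← R4 + (1/3)·R1: [0, -4, 4, -41/3]
R5 ← R5 + (1/2)·R1: [0, -14, 10, -9/2]
R3 ← R3 + (1/2)·R2: [0, 0, 8, -4/3]
R4 ← R4 + (1/4)·R2: [0, 0, 2, -29/3]
R5 ← R5 + (7/8)·R2: [0, 0, 3, 19/2]
R4 ← R4 − (1/4)·R3: [0, 0, 0, -28/3]
R5 ← R5 − (3/8)·R3: [0, 0, 0, 10]
R5 ← R5 + (15/14)·R4: [0, 0, 0, 0]
4 nonzero rows, so rank(P) = 4.
P has 4 columns; by rank–nullity, nullity = 4 − 4 = 0.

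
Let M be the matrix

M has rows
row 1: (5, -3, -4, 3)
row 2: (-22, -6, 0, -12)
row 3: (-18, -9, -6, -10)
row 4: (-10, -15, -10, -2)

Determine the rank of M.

Row reduce to echelon form.
R2 ← R2 + (22/5)·R1: [0, -96/5, -88/5, 6/5]
R3 ← R3 + (18/5)·R1: [0, -99/5, -102/5, 4/5]
R4 ← R4 + (2)·R1: [0, -21, -18, 4]
R3 ← R3 − (33/32)·R2: [0, 0, -9/4, -7/16]
R4 ← R4 − (35/32)·R2: [0, 0, 5/4, 43/16]
R4 ← R4 + (5/9)·R3: [0, 0, 0, 22/9]
Echelon form has 4 nonzero rows, so rank(M) = 4.

4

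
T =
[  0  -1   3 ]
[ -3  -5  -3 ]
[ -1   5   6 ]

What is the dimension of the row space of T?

3

Row reduce to echelon form.
Swap R1 ↔ R2
R3 ← R3 − (1/3)·R1: [0, 20/3, 7]
R3 ← R3 + (20/3)·R2: [0, 0, 27]
Echelon form has 3 nonzero rows, so rank(T) = 3.
The row space has dimension equal to the rank: 3.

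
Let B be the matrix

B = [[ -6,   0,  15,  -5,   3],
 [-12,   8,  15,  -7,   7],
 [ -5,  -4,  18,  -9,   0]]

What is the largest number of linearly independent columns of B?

3

Row reduce to echelon form.
R2 ← R2 − (2)·R1: [0, 8, -15, 3, 1]
R3 ← R3 − (5/6)·R1: [0, -4, 11/2, -29/6, -5/2]
R3 ← R3 + (1/2)·R2: [0, 0, -2, -10/3, -2]
Echelon form has 3 nonzero rows, so rank(B) = 3.
The rank gives the maximum number of linearly independent columns: 3.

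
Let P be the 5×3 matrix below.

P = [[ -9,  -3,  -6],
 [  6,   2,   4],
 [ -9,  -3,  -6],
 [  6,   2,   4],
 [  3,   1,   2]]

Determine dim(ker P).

2

Row reduce to echelon form.
R2 ← R2 + (2/3)·R1: [0, 0, 0]
R3 ← R3 − R1: [0, 0, 0]
R4 ← R4 + (2/3)·R1: [0, 0, 0]
R5 ← R5 + (1/3)·R1: [0, 0, 0]
1 nonzero row, so rank(P) = 1.
P has 3 columns; by rank–nullity, nullity = 3 − 1 = 2.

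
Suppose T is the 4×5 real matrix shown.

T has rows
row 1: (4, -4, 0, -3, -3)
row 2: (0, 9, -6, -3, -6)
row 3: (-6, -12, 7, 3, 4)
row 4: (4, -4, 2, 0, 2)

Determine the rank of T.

Row reduce to echelon form.
R3 ← R3 + (3/2)·R1: [0, -18, 7, -3/2, -1/2]
R4 ← R4 − R1: [0, 0, 2, 3, 5]
R3 ← R3 + (2)·R2: [0, 0, -5, -15/2, -25/2]
R4 ← R4 + (2/5)·R3: [0, 0, 0, 0, 0]
Echelon form has 3 nonzero rows, so rank(T) = 3.

3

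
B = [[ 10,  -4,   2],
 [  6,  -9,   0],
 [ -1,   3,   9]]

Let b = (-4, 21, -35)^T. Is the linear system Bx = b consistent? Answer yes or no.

Row reduce the augmented matrix [B | b].
R2 ← R2 − (3/5)·R1: [0, -33/5, -6/5, 117/5]
R3 ← R3 + (1/10)·R1: [0, 13/5, 46/5, -177/5]
R3 ← R3 + (13/33)·R2: [0, 0, 96/11, -288/11]
The echelon form has 3 nonzero rows, and every pivot lies in the first 3 columns, so rank(B) = rank([B|b]) = 3.
The system is consistent.

yes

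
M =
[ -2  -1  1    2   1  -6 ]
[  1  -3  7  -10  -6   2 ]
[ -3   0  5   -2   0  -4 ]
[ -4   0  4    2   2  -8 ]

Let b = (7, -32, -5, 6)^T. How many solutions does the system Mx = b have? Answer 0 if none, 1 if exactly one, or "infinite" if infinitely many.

infinite

Row reduce the augmented matrix [M | b].
R2 ← R2 + (1/2)·R1: [0, -7/2, 15/2, -9, -11/2, -1, -57/2]
R3 ← R3 − (3/2)·R1: [0, 3/2, 7/2, -5, -3/2, 5, -31/2]
R4 ← R4 − (2)·R1: [0, 2, 2, -2, 0, 4, -8]
R3 ← R3 + (3/7)·R2: [0, 0, 47/7, -62/7, -27/7, 32/7, -194/7]
R4 ← R4 + (4/7)·R2: [0, 0, 44/7, -50/7, -22/7, 24/7, -170/7]
R4 ← R4 − (44/47)·R3: [0, 0, 0, 54/47, 22/47, -40/47, 78/47]
The echelon form has 4 nonzero rows, and every pivot lies in the first 6 columns, so rank(M) = rank([M|b]) = 4.
The system is consistent.
rank = 4 < 6 unknowns, so there are infinitely many solutions.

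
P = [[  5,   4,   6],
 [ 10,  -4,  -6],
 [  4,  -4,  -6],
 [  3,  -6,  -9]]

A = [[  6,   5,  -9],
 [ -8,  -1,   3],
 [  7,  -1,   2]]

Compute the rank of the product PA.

First compute PA:
[[ 40,  15, -21],
 [ 50,  60, -114],
 [ 14,  30, -60],
 [  3,  30, -63]]
Now row reduce the product.
R2 ← R2 − (5/4)·R1: [0, 165/4, -351/4]
R3 ← R3 − (7/20)·R1: [0, 99/4, -1053/20]
R4 ← R4 − (3/40)·R1: [0, 231/8, -2457/40]
R3 ← R3 − (3/5)·R2: [0, 0, 0]
R4 ← R4 − (7/10)·R2: [0, 0, 0]
2 nonzero rows, so rank(PA) = 2.

2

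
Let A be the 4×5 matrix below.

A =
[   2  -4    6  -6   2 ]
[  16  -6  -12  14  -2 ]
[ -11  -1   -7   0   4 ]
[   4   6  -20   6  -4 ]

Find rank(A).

4

Row reduce to echelon form.
R2 ← R2 − (8)·R1: [0, 26, -60, 62, -18]
R3 ← R3 + (11/2)·R1: [0, -23, 26, -33, 15]
R4 ← R4 − (2)·R1: [0, 14, -32, 18, -8]
R3 ← R3 + (23/26)·R2: [0, 0, -352/13, 284/13, -12/13]
R4 ← R4 − (7/13)·R2: [0, 0, 4/13, -200/13, 22/13]
R4 ← R4 + (1/88)·R3: [0, 0, 0, -333/22, 37/22]
Echelon form has 4 nonzero rows, so rank(A) = 4.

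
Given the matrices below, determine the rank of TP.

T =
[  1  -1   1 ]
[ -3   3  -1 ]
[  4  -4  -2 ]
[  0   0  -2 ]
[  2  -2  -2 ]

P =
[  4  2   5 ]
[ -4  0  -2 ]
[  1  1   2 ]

2

First compute TP:
[[  9,   3,   9],
 [-25,  -7, -23],
 [ 30,   6,  24],
 [ -2,  -2,  -4],
 [ 14,   2,  10]]
Now row reduce the product.
R2 ← R2 + (25/9)·R1: [0, 4/3, 2]
R3 ← R3 − (10/3)·R1: [0, -4, -6]
R4 ← R4 + (2/9)·R1: [0, -4/3, -2]
R5 ← R5 − (14/9)·R1: [0, -8/3, -4]
R3 ← R3 + (3)·R2: [0, 0, 0]
R4 ← R4 + R2: [0, 0, 0]
R5 ← R5 + (2)·R2: [0, 0, 0]
2 nonzero rows, so rank(TP) = 2.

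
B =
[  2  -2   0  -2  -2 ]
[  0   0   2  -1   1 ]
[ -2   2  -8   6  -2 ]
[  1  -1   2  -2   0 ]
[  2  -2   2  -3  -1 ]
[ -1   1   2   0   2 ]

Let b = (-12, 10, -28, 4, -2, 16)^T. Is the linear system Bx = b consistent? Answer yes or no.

yes

Row reduce the augmented matrix [B | b].
R3 ← R3 + R1: [0, 0, -8, 4, -4, -40]
R4 ← R4 − (1/2)·R1: [0, 0, 2, -1, 1, 10]
R5 ← R5 − R1: [0, 0, 2, -1, 1, 10]
R6 ← R6 + (1/2)·R1: [0, 0, 2, -1, 1, 10]
R3 ← R3 + (4)·R2: [0, 0, 0, 0, 0, 0]
R4 ← R4 − R2: [0, 0, 0, 0, 0, 0]
R5 ← R5 − R2: [0, 0, 0, 0, 0, 0]
R6 ← R6 − R2: [0, 0, 0, 0, 0, 0]
The echelon form has 2 nonzero rows, and every pivot lies in the first 5 columns, so rank(B) = rank([B|b]) = 2.
The system is consistent.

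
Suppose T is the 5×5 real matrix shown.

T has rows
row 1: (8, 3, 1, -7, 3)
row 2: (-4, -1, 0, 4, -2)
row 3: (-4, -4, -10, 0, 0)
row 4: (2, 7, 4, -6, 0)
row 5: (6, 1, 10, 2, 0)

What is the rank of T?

Row reduce to echelon form.
R2 ← R2 + (1/2)·R1: [0, 1/2, 1/2, 1/2, -1/2]
R3 ← R3 + (1/2)·R1: [0, -5/2, -19/2, -7/2, 3/2]
R4 ← R4 − (1/4)·R1: [0, 25/4, 15/4, -17/4, -3/4]
R5 ← R5 − (3/4)·R1: [0, -5/4, 37/4, 29/4, -9/4]
R3 ← R3 + (5)·R2: [0, 0, -7, -1, -1]
R4 ← R4 − (25/2)·R2: [0, 0, -5/2, -21/2, 11/2]
R5 ← R5 + (5/2)·R2: [0, 0, 21/2, 17/2, -7/2]
R4 ← R4 − (5/14)·R3: [0, 0, 0, -71/7, 41/7]
R5 ← R5 + (3/2)·R3: [0, 0, 0, 7, -5]
R5 ← R5 + (49/71)·R4: [0, 0, 0, 0, -68/71]
Echelon form has 5 nonzero rows, so rank(T) = 5.

5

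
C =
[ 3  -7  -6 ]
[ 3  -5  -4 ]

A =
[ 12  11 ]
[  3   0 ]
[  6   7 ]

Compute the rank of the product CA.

2

First compute CA:
[[-21,  -9],
 [ -3,   5]]
Now row reduce the product.
R2 ← R2 − (1/7)·R1: [0, 44/7]
2 nonzero rows, so rank(CA) = 2.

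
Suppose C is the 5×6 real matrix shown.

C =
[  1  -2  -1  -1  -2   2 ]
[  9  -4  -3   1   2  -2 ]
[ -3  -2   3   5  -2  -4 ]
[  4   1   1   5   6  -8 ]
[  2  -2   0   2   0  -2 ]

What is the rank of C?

Row reduce to echelon form.
R2 ← R2 − (9)·R1: [0, 14, 6, 10, 20, -20]
R3 ← R3 + (3)·R1: [0, -8, 0, 2, -8, 2]
R4 ← R4 − (4)·R1: [0, 9, 5, 9, 14, -16]
R5 ← R5 − (2)·R1: [0, 2, 2, 4, 4, -6]
R3 ← R3 + (4/7)·R2: [0, 0, 24/7, 54/7, 24/7, -66/7]
R4 ← R4 − (9/14)·R2: [0, 0, 8/7, 18/7, 8/7, -22/7]
R5 ← R5 − (1/7)·R2: [0, 0, 8/7, 18/7, 8/7, -22/7]
R4 ← R4 − (1/3)·R3: [0, 0, 0, 0, 0, 0]
R5 ← R5 − (1/3)·R3: [0, 0, 0, 0, 0, 0]
Echelon form has 3 nonzero rows, so rank(C) = 3.

3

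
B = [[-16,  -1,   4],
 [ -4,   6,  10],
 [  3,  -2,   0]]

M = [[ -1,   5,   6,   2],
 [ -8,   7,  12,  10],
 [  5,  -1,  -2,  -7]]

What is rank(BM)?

First compute BM:
[[ 44, -91, -116, -70],
 [  6,  12,  28, -18],
 [ 13,   1,  -6, -14]]
Now row reduce the product.
R2 ← R2 − (3/22)·R1: [0, 537/22, 482/11, -93/11]
R3 ← R3 − (13/44)·R1: [0, 1227/44, 311/11, 147/22]
R3 ← R3 − (409/358)·R2: [0, 0, -3900/179, 2925/179]
3 nonzero rows, so rank(BM) = 3.

3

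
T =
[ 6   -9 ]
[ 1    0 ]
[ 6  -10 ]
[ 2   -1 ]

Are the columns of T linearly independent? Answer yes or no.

yes

Row reduce T to echelon form.
R2 ← R2 − (1/6)·R1: [0, 3/2]
R3 ← R3 − R1: [0, -1]
R4 ← R4 − (1/3)·R1: [0, 2]
R3 ← R3 + (2/3)·R2: [0, 0]
R4 ← R4 − (4/3)·R2: [0, 0]
2 pivots among 2 columns.
Every column is a pivot column, so the columns are linearly independent.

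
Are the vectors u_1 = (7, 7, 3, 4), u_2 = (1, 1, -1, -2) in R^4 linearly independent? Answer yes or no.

Form the matrix with these vectors as rows and row reduce.
R2 ← R2 − (1/7)·R1: [0, 0, -10/7, -18/7]
2 nonzero rows, so the 2 vectors span a space of dimension 2.
Since 2 = 2, the vectors are linearly independent.

yes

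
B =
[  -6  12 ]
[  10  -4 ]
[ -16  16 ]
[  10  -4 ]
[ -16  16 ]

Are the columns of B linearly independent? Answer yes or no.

yes

Row reduce B to echelon form.
R2 ← R2 + (5/3)·R1: [0, 16]
R3 ← R3 − (8/3)·R1: [0, -16]
R4 ← R4 + (5/3)·R1: [0, 16]
R5 ← R5 − (8/3)·R1: [0, -16]
R3 ← R3 + R2: [0, 0]
R4 ← R4 − R2: [0, 0]
R5 ← R5 + R2: [0, 0]
2 pivots among 2 columns.
Every column is a pivot column, so the columns are linearly independent.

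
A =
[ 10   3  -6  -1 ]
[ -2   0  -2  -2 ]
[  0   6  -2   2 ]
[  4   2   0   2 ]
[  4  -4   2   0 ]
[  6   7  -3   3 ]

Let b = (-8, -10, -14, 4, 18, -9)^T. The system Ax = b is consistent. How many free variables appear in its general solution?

Row reduce the augmented matrix [A | b].
R2 ← R2 + (1/5)·R1: [0, 3/5, -16/5, -11/5, -58/5]
R4 ← R4 − (2/5)·R1: [0, 4/5, 12/5, 12/5, 36/5]
R5 ← R5 − (2/5)·R1: [0, -26/5, 22/5, 2/5, 106/5]
R6 ← R6 − (3/5)·R1: [0, 26/5, 3/5, 18/5, -21/5]
R3 ← R3 − (10)·R2: [0, 0, 30, 24, 102]
R4 ← R4 − (4/3)·R2: [0, 0, 20/3, 16/3, 68/3]
R5 ← R5 + (26/3)·R2: [0, 0, -70/3, -56/3, -238/3]
R6 ← R6 − (26/3)·R2: [0, 0, 85/3, 68/3, 289/3]
R4 ← R4 − (2/9)·R3: [0, 0, 0, 0, 0]
R5 ← R5 + (7/9)·R3: [0, 0, 0, 0, 0]
R6 ← R6 − (17/18)·R3: [0, 0, 0, 0, 0]
The echelon form has 3 nonzero rows, and every pivot lies in the first 4 columns, so rank(A) = rank([A|b]) = 3.
The system is consistent.
Free variables = (unknowns) − (rank) = 4 − 3 = 1.

1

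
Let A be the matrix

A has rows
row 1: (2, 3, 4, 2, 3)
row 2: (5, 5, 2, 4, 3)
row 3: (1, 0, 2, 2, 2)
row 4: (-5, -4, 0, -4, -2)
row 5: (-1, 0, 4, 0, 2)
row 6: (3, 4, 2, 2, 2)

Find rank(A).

Row reduce to echelon form.
R2 ← R2 − (5/2)·R1: [0, -5/2, -8, -1, -9/2]
R3 ← R3 − (1/2)·R1: [0, -3/2, 0, 1, 1/2]
R4 ← R4 + (5/2)·R1: [0, 7/2, 10, 1, 11/2]
R5 ← R5 + (1/2)·R1: [0, 3/2, 6, 1, 7/2]
R6 ← R6 − (3/2)·R1: [0, -1/2, -4, -1, -5/2]
R3 ← R3 − (3/5)·R2: [0, 0, 24/5, 8/5, 16/5]
R4 ← R4 + (7/5)·R2: [0, 0, -6/5, -2/5, -4/5]
R5 ← R5 + (3/5)·R2: [0, 0, 6/5, 2/5, 4/5]
R6 ← R6 − (1/5)·R2: [0, 0, -12/5, -4/5, -8/5]
R4 ← R4 + (1/4)·R3: [0, 0, 0, 0, 0]
R5 ← R5 − (1/4)·R3: [0, 0, 0, 0, 0]
R6 ← R6 + (1/2)·R3: [0, 0, 0, 0, 0]
Echelon form has 3 nonzero rows, so rank(A) = 3.

3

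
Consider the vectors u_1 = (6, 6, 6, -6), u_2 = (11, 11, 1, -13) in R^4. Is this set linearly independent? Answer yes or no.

Form the matrix with these vectors as rows and row reduce.
R2 ← R2 − (11/6)·R1: [0, 0, -10, -2]
2 nonzero rows, so the 2 vectors span a space of dimension 2.
Since 2 = 2, the vectors are linearly independent.

yes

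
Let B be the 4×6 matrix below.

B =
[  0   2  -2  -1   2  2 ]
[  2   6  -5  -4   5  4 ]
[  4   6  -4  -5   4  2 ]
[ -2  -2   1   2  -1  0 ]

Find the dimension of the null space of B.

4

Row reduce to echelon form.
Swap R1 ↔ R2
R3 ← R3 − (2)·R1: [0, -6, 6, 3, -6, -6]
R4 ← R4 + R1: [0, 4, -4, -2, 4, 4]
R3 ← R3 + (3)·R2: [0, 0, 0, 0, 0, 0]
R4 ← R4 − (2)·R2: [0, 0, 0, 0, 0, 0]
2 nonzero rows, so rank(B) = 2.
B has 6 columns; by rank–nullity, nullity = 6 − 2 = 4.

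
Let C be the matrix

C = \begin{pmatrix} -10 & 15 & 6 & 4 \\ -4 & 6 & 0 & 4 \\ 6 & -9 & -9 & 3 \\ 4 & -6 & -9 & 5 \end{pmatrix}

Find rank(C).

Row reduce to echelon form.
R2 ← R2 − (2/5)·R1: [0, 0, -12/5, 12/5]
R3 ← R3 + (3/5)·R1: [0, 0, -27/5, 27/5]
R4 ← R4 + (2/5)·R1: [0, 0, -33/5, 33/5]
R3 ← R3 − (9/4)·R2: [0, 0, 0, 0]
R4 ← R4 − (11/4)·R2: [0, 0, 0, 0]
Echelon form has 2 nonzero rows, so rank(C) = 2.

2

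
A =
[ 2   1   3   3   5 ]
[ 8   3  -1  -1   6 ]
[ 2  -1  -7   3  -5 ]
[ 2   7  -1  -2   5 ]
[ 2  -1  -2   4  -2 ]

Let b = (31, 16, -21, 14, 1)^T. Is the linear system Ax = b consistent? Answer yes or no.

Row reduce the augmented matrix [A | b].
R2 ← R2 − (4)·R1: [0, -1, -13, -13, -14, -108]
R3 ← R3 − R1: [0, -2, -10, 0, -10, -52]
R4 ← R4 − R1: [0, 6, -4, -5, 0, -17]
R5 ← R5 − R1: [0, -2, -5, 1, -7, -30]
R3 ← R3 − (2)·R2: [0, 0, 16, 26, 18, 164]
R4 ← R4 + (6)·R2: [0, 0, -82, -83, -84, -665]
R5 ← R5 − (2)·R2: [0, 0, 21, 27, 21, 186]
R4 ← R4 + (41/8)·R3: [0, 0, 0, 201/4, 33/4, 351/2]
R5 ← R5 − (21/16)·R3: [0, 0, 0, -57/8, -21/8, -117/4]
R5 ← R5 + (19/134)·R4: [0, 0, 0, 0, -195/134, -585/134]
The echelon form has 5 nonzero rows, and every pivot lies in the first 5 columns, so rank(A) = rank([A|b]) = 5.
The system is consistent.

yes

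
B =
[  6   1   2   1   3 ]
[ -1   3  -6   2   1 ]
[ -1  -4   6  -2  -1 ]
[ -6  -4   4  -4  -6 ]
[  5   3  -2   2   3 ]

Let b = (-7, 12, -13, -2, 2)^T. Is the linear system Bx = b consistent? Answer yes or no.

Row reduce the augmented matrix [B | b].
R2 ← R2 + (1/6)·R1: [0, 19/6, -17/3, 13/6, 3/2, 65/6]
R3 ← R3 + (1/6)·R1: [0, -23/6, 19/3, -11/6, -1/2, -85/6]
R4 ← R4 + R1: [0, -3, 6, -3, -3, -9]
R5 ← R5 − (5/6)·R1: [0, 13/6, -11/3, 7/6, 1/2, 47/6]
R3 ← R3 + (23/19)·R2: [0, 0, -10/19, 15/19, 25/19, -20/19]
R4 ← R4 + (18/19)·R2: [0, 0, 12/19, -18/19, -30/19, 24/19]
R5 ← R5 − (13/19)·R2: [0, 0, 4/19, -6/19, -10/19, 8/19]
R4 ← R4 + (6/5)·R3: [0, 0, 0, 0, 0, 0]
R5 ← R5 + (2/5)·R3: [0, 0, 0, 0, 0, 0]
The echelon form has 3 nonzero rows, and every pivot lies in the first 5 columns, so rank(B) = rank([B|b]) = 3.
The system is consistent.

yes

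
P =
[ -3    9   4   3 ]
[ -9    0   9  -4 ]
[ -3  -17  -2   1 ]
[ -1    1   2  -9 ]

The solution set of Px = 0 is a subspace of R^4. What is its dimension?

0

Row reduce to echelon form.
R2 ← R2 − (3)·R1: [0, -27, -3, -13]
R3 ← R3 − R1: [0, -26, -6, -2]
R4 ← R4 − (1/3)·R1: [0, -2, 2/3, -10]
R3 ← R3 − (26/27)·R2: [0, 0, -28/9, 284/27]
R4 ← R4 − (2/27)·R2: [0, 0, 8/9, -244/27]
R4 ← R4 + (2/7)·R3: [0, 0, 0, -380/63]
4 nonzero rows, so rank(P) = 4.
P has 4 columns; by rank–nullity, nullity = 4 − 4 = 0.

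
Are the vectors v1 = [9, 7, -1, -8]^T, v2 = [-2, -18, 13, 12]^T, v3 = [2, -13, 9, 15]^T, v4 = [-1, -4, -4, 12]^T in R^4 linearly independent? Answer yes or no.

yes

Form the matrix with these vectors as rows and row reduce.
R2 ← R2 + (2/9)·R1: [0, -148/9, 115/9, 92/9]
R3 ← R3 − (2/9)·R1: [0, -131/9, 83/9, 151/9]
R4 ← R4 + (1/9)·R1: [0, -29/9, -37/9, 100/9]
R3 ← R3 − (131/148)·R2: [0, 0, -309/148, 286/37]
R4 ← R4 − (29/148)·R2: [0, 0, -979/148, 337/37]
R4 ← R4 − (979/309)·R3: [0, 0, 0, -4753/309]
4 nonzero rows, so the 4 vectors span a space of dimension 4.
Since 4 = 4, the vectors are linearly independent.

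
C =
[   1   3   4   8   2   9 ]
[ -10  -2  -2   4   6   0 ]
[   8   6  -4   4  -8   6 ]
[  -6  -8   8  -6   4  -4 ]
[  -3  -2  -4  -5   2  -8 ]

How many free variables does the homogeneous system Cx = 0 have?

Row reduce to echelon form.
R2 ← R2 + (10)·R1: [0, 28, 38, 84, 26, 90]
R3 ← R3 − (8)·R1: [0, -18, -36, -60, -24, -66]
R4 ← R4 + (6)·R1: [0, 10, 32, 42, 16, 50]
R5 ← R5 + (3)·R1: [0, 7, 8, 19, 8, 19]
R3 ← R3 + (9/14)·R2: [0, 0, -81/7, -6, -51/7, -57/7]
R4 ← R4 − (5/14)·R2: [0, 0, 129/7, 12, 47/7, 125/7]
R5 ← R5 − (1/4)·R2: [0, 0, -3/2, -2, 3/2, -7/2]
R4 ← R4 + (43/27)·R3: [0, 0, 0, 22/9, -44/9, 44/9]
R5 ← R5 − (7/54)·R3: [0, 0, 0, -11/9, 22/9, -22/9]
R5 ← R5 + (1/2)·R4: [0, 0, 0, 0, 0, 0]
4 nonzero rows, so rank(C) = 4.
C has 6 columns; by rank–nullity, nullity = 6 − 4 = 2.

2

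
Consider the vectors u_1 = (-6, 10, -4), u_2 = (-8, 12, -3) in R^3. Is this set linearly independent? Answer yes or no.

yes

Form the matrix with these vectors as rows and row reduce.
R2 ← R2 − (4/3)·R1: [0, -4/3, 7/3]
2 nonzero rows, so the 2 vectors span a space of dimension 2.
Since 2 = 2, the vectors are linearly independent.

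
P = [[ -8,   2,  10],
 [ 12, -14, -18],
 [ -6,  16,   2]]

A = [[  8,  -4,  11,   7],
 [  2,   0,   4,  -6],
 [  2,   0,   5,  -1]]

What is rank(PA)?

First compute PA:
[[-40,  32, -30, -78],
 [ 32, -48, -14, 186],
 [-12,  24,   8, -140]]
Now row reduce the product.
R2 ← R2 + (4/5)·R1: [0, -112/5, -38, 618/5]
R3 ← R3 − (3/10)·R1: [0, 72/5, 17, -583/5]
R3 ← R3 + (9/14)·R2: [0, 0, -52/7, -260/7]
3 nonzero rows, so rank(PA) = 3.

3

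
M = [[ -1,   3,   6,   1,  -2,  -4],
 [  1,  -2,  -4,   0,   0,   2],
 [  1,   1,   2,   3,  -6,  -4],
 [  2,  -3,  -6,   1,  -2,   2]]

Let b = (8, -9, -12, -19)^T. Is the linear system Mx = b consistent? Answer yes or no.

yes

Row reduce the augmented matrix [M | b].
R2 ← R2 + R1: [0, 1, 2, 1, -2, -2, -1]
R3 ← R3 + R1: [0, 4, 8, 4, -8, -8, -4]
R4 ← R4 + (2)·R1: [0, 3, 6, 3, -6, -6, -3]
R3 ← R3 − (4)·R2: [0, 0, 0, 0, 0, 0, 0]
R4 ← R4 − (3)·R2: [0, 0, 0, 0, 0, 0, 0]
The echelon form has 2 nonzero rows, and every pivot lies in the first 6 columns, so rank(M) = rank([M|b]) = 2.
The system is consistent.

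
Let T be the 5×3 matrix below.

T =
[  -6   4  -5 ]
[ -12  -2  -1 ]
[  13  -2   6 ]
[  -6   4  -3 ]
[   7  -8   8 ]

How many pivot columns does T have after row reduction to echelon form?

Row reduce to echelon form.
R2 ← R2 − (2)·R1: [0, -10, 9]
R3 ← R3 + (13/6)·R1: [0, 20/3, -29/6]
R4 ← R4 − R1: [0, 0, 2]
R5 ← R5 + (7/6)·R1: [0, -10/3, 13/6]
R3 ← R3 + (2/3)·R2: [0, 0, 7/6]
R5 ← R5 − (1/3)·R2: [0, 0, -5/6]
R4 ← R4 − (12/7)·R3: [0, 0, 0]
R5 ← R5 + (5/7)·R3: [0, 0, 0]
Echelon form has 3 nonzero rows, so rank(T) = 3.
Each nonzero row contributes one pivot column: 3 pivot columns.

3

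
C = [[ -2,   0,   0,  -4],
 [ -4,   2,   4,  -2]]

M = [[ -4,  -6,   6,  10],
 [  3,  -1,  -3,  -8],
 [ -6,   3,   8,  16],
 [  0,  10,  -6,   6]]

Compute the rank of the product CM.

2

First compute CM:
[[  8, -28,  12, -44],
 [ -2,  14,  14,  -4]]
Now row reduce the product.
R2 ← R2 + (1/4)·R1: [0, 7, 17, -15]
2 nonzero rows, so rank(CM) = 2.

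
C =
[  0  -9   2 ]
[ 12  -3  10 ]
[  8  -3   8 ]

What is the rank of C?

3

Row reduce to echelon form.
Swap R1 ↔ R2
R3 ← R3 − (2/3)·R1: [0, -1, 4/3]
R3 ← R3 − (1/9)·R2: [0, 0, 10/9]
Echelon form has 3 nonzero rows, so rank(C) = 3.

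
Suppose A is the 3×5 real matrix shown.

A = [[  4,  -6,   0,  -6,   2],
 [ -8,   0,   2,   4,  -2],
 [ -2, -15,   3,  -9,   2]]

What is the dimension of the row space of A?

2

Row reduce to echelon form.
R2 ← R2 + (2)·R1: [0, -12, 2, -8, 2]
R3 ← R3 + (1/2)·R1: [0, -18, 3, -12, 3]
R3 ← R3 − (3/2)·R2: [0, 0, 0, 0, 0]
Echelon form has 2 nonzero rows, so rank(A) = 2.
The row space has dimension equal to the rank: 2.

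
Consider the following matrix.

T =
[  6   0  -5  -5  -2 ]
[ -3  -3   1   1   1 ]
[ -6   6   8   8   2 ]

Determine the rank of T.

2

Row reduce to echelon form.
R2 ← R2 + (1/2)·R1: [0, -3, -3/2, -3/2, 0]
R3 ← R3 + R1: [0, 6, 3, 3, 0]
R3 ← R3 + (2)·R2: [0, 0, 0, 0, 0]
Echelon form has 2 nonzero rows, so rank(T) = 2.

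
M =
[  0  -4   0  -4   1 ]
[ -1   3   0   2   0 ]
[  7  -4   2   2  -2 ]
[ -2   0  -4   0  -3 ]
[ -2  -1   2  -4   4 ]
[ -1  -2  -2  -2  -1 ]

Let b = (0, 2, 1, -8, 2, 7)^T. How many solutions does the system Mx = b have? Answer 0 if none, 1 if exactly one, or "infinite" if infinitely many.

0

Row reduce the augmented matrix [M | b].
Swap R1 ↔ R2
R3 ← R3 + (7)·R1: [0, 17, 2, 16, -2, 15]
R4 ← R4 − (2)·R1: [0, -6, -4, -4, -3, -12]
R5 ← R5 − (2)·R1: [0, -7, 2, -8, 4, -2]
R6 ← R6 − R1: [0, -5, -2, -4, -1, 5]
R3 ← R3 + (17/4)·R2: [0, 0, 2, -1, 9/4, 15]
R4 ← R4 − (3/2)·R2: [0, 0, -4, 2, -9/2, -12]
R5 ← R5 − (7/4)·R2: [0, 0, 2, -1, 9/4, -2]
R6 ← R6 − (5/4)·R2: [0, 0, -2, 1, -9/4, 5]
R4 ← R4 + (2)·R3: [0, 0, 0, 0, 0, 18]
R5 ← R5 − R3: [0, 0, 0, 0, 0, -17]
R6 ← R6 + R3: [0, 0, 0, 0, 0, 20]
R5 ← R5 + (17/18)·R4: [0, 0, 0, 0, 0, 0]
R6 ← R6 − (10/9)·R4: [0, 0, 0, 0, 0, 0]
The echelon form has 4 nonzero rows; the last pivot sits in the augmented column, so rank(M) = 3 but rank([M|b]) = 4.
Since the ranks differ, the system is inconsistent.
It has no solutions.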